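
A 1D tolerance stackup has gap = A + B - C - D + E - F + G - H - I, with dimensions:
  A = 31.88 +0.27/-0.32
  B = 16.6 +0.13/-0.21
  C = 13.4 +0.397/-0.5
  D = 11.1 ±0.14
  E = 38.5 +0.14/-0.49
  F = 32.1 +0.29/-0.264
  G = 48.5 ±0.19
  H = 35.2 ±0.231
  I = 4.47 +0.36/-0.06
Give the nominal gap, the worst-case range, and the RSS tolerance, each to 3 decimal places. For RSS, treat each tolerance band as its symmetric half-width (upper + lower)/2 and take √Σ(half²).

nominal=39.210 wc=[36.582,41.135] rss=0.804

Stack each dimension's contribution:
  +A: nom +31.880 → Σnom=31.880; wc +0.270/-0.320 → slack +0.270/-0.320; half-tol=0.295, Σhalf²=0.087025
  +B: nom +16.600 → Σnom=48.480; wc +0.130/-0.210 → slack +0.400/-0.530; half-tol=0.170, Σhalf²=0.115925
  -C: nom -13.400 → Σnom=35.080; wc +0.500/-0.397 → slack +0.900/-0.927; half-tol=0.449, Σhalf²=0.317077
  -D: nom -11.100 → Σnom=23.980; wc +0.140/-0.140 → slack +1.040/-1.067; half-tol=0.140, Σhalf²=0.336677
  +E: nom +38.500 → Σnom=62.480; wc +0.140/-0.490 → slack +1.180/-1.557; half-tol=0.315, Σhalf²=0.435902
  -F: nom -32.100 → Σnom=30.380; wc +0.264/-0.290 → slack +1.444/-1.847; half-tol=0.277, Σhalf²=0.512631
  +G: nom +48.500 → Σnom=78.880; wc +0.190/-0.190 → slack +1.634/-2.037; half-tol=0.190, Σhalf²=0.548731
  -H: nom -35.200 → Σnom=43.680; wc +0.231/-0.231 → slack +1.865/-2.268; half-tol=0.231, Σhalf²=0.602092
  -I: nom -4.470 → Σnom=39.210; wc +0.060/-0.360 → slack +1.925/-2.628; half-tol=0.210, Σhalf²=0.646192
Nominal = 39.210. Worst-case = [39.210 - 2.628, 39.210 + 1.925] = [36.582, 41.135]. RSS = √0.646192 = 0.804.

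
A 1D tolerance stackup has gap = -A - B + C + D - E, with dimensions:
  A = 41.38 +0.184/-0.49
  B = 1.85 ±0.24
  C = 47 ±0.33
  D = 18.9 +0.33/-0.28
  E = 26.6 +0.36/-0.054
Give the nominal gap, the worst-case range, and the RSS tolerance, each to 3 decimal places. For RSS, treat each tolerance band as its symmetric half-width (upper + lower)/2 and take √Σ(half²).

Stack each dimension's contribution:
  -A: nom -41.380 → Σnom=-41.380; wc +0.490/-0.184 → slack +0.490/-0.184; half-tol=0.337, Σhalf²=0.113569
  -B: nom -1.850 → Σnom=-43.230; wc +0.240/-0.240 → slack +0.730/-0.424; half-tol=0.240, Σhalf²=0.171169
  +C: nom +47.000 → Σnom=3.770; wc +0.330/-0.330 → slack +1.060/-0.754; half-tol=0.330, Σhalf²=0.280069
  +D: nom +18.900 → Σnom=22.670; wc +0.330/-0.280 → slack +1.390/-1.034; half-tol=0.305, Σhalf²=0.373094
  -E: nom -26.600 → Σnom=-3.930; wc +0.054/-0.360 → slack +1.444/-1.394; half-tol=0.207, Σhalf²=0.415943
Nominal = -3.930. Worst-case = [-3.930 - 1.394, -3.930 + 1.444] = [-5.324, -2.486]. RSS = √0.415943 = 0.645.

nominal=-3.930 wc=[-5.324,-2.486] rss=0.645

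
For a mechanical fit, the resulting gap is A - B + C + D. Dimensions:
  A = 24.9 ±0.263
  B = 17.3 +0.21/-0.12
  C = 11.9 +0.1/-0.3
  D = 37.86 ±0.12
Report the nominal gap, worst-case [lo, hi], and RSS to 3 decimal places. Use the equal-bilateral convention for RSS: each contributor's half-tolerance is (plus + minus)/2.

nominal=57.360 wc=[56.467,57.963] rss=0.388

Stack each dimension's contribution:
  +A: nom +24.900 → Σnom=24.900; wc +0.263/-0.263 → slack +0.263/-0.263; half-tol=0.263, Σhalf²=0.069169
  -B: nom -17.300 → Σnom=7.600; wc +0.120/-0.210 → slack +0.383/-0.473; half-tol=0.165, Σhalf²=0.096394
  +C: nom +11.900 → Σnom=19.500; wc +0.100/-0.300 → slack +0.483/-0.773; half-tol=0.200, Σhalf²=0.136394
  +D: nom +37.860 → Σnom=57.360; wc +0.120/-0.120 → slack +0.603/-0.893; half-tol=0.120, Σhalf²=0.150794
Nominal = 57.360. Worst-case = [57.360 - 0.893, 57.360 + 0.603] = [56.467, 57.963]. RSS = √0.150794 = 0.388.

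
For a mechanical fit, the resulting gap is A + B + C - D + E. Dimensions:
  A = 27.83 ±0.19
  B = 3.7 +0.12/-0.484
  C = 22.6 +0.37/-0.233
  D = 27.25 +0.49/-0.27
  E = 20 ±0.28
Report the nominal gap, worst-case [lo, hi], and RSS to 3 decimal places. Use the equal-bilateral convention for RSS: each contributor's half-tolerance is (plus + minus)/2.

Stack each dimension's contribution:
  +A: nom +27.830 → Σnom=27.830; wc +0.190/-0.190 → slack +0.190/-0.190; half-tol=0.190, Σhalf²=0.036100
  +B: nom +3.700 → Σnom=31.530; wc +0.120/-0.484 → slack +0.310/-0.674; half-tol=0.302, Σhalf²=0.127304
  +C: nom +22.600 → Σnom=54.130; wc +0.370/-0.233 → slack +0.680/-0.907; half-tol=0.301, Σhalf²=0.218206
  -D: nom -27.250 → Σnom=26.880; wc +0.270/-0.490 → slack +0.950/-1.397; half-tol=0.380, Σhalf²=0.362606
  +E: nom +20.000 → Σnom=46.880; wc +0.280/-0.280 → slack +1.230/-1.677; half-tol=0.280, Σhalf²=0.441006
Nominal = 46.880. Worst-case = [46.880 - 1.677, 46.880 + 1.230] = [45.203, 48.110]. RSS = √0.441006 = 0.664.

nominal=46.880 wc=[45.203,48.110] rss=0.664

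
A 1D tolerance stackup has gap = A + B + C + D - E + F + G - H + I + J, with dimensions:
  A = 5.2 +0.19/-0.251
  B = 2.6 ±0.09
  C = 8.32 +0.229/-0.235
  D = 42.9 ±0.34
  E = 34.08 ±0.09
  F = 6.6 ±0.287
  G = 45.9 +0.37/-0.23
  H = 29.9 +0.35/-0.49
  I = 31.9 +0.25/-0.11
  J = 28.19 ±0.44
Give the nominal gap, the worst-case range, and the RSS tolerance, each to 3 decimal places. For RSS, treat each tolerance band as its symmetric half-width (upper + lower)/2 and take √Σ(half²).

Stack each dimension's contribution:
  +A: nom +5.200 → Σnom=5.200; wc +0.190/-0.251 → slack +0.190/-0.251; half-tol=0.221, Σhalf²=0.048620
  +B: nom +2.600 → Σnom=7.800; wc +0.090/-0.090 → slack +0.280/-0.341; half-tol=0.090, Σhalf²=0.056720
  +C: nom +8.320 → Σnom=16.120; wc +0.229/-0.235 → slack +0.509/-0.576; half-tol=0.232, Σhalf²=0.110544
  +D: nom +42.900 → Σnom=59.020; wc +0.340/-0.340 → slack +0.849/-0.916; half-tol=0.340, Σhalf²=0.226144
  -E: nom -34.080 → Σnom=24.940; wc +0.090/-0.090 → slack +0.939/-1.006; half-tol=0.090, Σhalf²=0.234244
  +F: nom +6.600 → Σnom=31.540; wc +0.287/-0.287 → slack +1.226/-1.293; half-tol=0.287, Σhalf²=0.316613
  +G: nom +45.900 → Σnom=77.440; wc +0.370/-0.230 → slack +1.596/-1.523; half-tol=0.300, Σhalf²=0.406613
  -H: nom -29.900 → Σnom=47.540; wc +0.490/-0.350 → slack +2.086/-1.873; half-tol=0.420, Σhalf²=0.583013
  +I: nom +31.900 → Σnom=79.440; wc +0.250/-0.110 → slack +2.336/-1.983; half-tol=0.180, Σhalf²=0.615413
  +J: nom +28.190 → Σnom=107.630; wc +0.440/-0.440 → slack +2.776/-2.423; half-tol=0.440, Σhalf²=0.809013
Nominal = 107.630. Worst-case = [107.630 - 2.423, 107.630 + 2.776] = [105.207, 110.406]. RSS = √0.809013 = 0.899.

nominal=107.630 wc=[105.207,110.406] rss=0.899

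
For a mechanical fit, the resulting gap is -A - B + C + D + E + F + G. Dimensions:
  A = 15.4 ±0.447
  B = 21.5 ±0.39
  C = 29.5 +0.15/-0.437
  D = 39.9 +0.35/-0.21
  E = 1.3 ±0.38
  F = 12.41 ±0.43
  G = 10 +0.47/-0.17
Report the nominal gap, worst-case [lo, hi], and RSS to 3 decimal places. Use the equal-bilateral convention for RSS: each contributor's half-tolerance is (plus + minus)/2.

nominal=56.210 wc=[53.746,58.827] rss=0.974

Stack each dimension's contribution:
  -A: nom -15.400 → Σnom=-15.400; wc +0.447/-0.447 → slack +0.447/-0.447; half-tol=0.447, Σhalf²=0.199809
  -B: nom -21.500 → Σnom=-36.900; wc +0.390/-0.390 → slack +0.837/-0.837; half-tol=0.390, Σhalf²=0.351909
  +C: nom +29.500 → Σnom=-7.400; wc +0.150/-0.437 → slack +0.987/-1.274; half-tol=0.293, Σhalf²=0.438051
  +D: nom +39.900 → Σnom=32.500; wc +0.350/-0.210 → slack +1.337/-1.484; half-tol=0.280, Σhalf²=0.516451
  +E: nom +1.300 → Σnom=33.800; wc +0.380/-0.380 → slack +1.717/-1.864; half-tol=0.380, Σhalf²=0.660851
  +F: nom +12.410 → Σnom=46.210; wc +0.430/-0.430 → slack +2.147/-2.294; half-tol=0.430, Σhalf²=0.845751
  +G: nom +10.000 → Σnom=56.210; wc +0.470/-0.170 → slack +2.617/-2.464; half-tol=0.320, Σhalf²=0.948151
Nominal = 56.210. Worst-case = [56.210 - 2.464, 56.210 + 2.617] = [53.746, 58.827]. RSS = √0.948151 = 0.974.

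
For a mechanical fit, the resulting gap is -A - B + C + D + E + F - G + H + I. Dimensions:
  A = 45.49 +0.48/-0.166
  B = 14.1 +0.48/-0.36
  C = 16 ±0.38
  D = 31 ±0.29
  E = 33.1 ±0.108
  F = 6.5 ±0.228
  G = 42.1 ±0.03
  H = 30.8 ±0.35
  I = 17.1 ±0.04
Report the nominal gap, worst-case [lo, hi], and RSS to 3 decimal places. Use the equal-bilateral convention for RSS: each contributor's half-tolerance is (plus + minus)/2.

Stack each dimension's contribution:
  -A: nom -45.490 → Σnom=-45.490; wc +0.166/-0.480 → slack +0.166/-0.480; half-tol=0.323, Σhalf²=0.104329
  -B: nom -14.100 → Σnom=-59.590; wc +0.360/-0.480 → slack +0.526/-0.960; half-tol=0.420, Σhalf²=0.280729
  +C: nom +16.000 → Σnom=-43.590; wc +0.380/-0.380 → slack +0.906/-1.340; half-tol=0.380, Σhalf²=0.425129
  +D: nom +31.000 → Σnom=-12.590; wc +0.290/-0.290 → slack +1.196/-1.630; half-tol=0.290, Σhalf²=0.509229
  +E: nom +33.100 → Σnom=20.510; wc +0.108/-0.108 → slack +1.304/-1.738; half-tol=0.108, Σhalf²=0.520893
  +F: nom +6.500 → Σnom=27.010; wc +0.228/-0.228 → slack +1.532/-1.966; half-tol=0.228, Σhalf²=0.572877
  -G: nom -42.100 → Σnom=-15.090; wc +0.030/-0.030 → slack +1.562/-1.996; half-tol=0.030, Σhalf²=0.573777
  +H: nom +30.800 → Σnom=15.710; wc +0.350/-0.350 → slack +1.912/-2.346; half-tol=0.350, Σhalf²=0.696277
  +I: nom +17.100 → Σnom=32.810; wc +0.040/-0.040 → slack +1.952/-2.386; half-tol=0.040, Σhalf²=0.697877
Nominal = 32.810. Worst-case = [32.810 - 2.386, 32.810 + 1.952] = [30.424, 34.762]. RSS = √0.697877 = 0.835.

nominal=32.810 wc=[30.424,34.762] rss=0.835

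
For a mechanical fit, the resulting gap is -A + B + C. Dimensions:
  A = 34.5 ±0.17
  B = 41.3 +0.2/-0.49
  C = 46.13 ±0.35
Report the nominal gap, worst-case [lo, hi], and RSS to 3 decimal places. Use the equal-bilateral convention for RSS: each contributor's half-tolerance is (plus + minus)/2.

nominal=52.930 wc=[51.920,53.650] rss=0.520

Stack each dimension's contribution:
  -A: nom -34.500 → Σnom=-34.500; wc +0.170/-0.170 → slack +0.170/-0.170; half-tol=0.170, Σhalf²=0.028900
  +B: nom +41.300 → Σnom=6.800; wc +0.200/-0.490 → slack +0.370/-0.660; half-tol=0.345, Σhalf²=0.147925
  +C: nom +46.130 → Σnom=52.930; wc +0.350/-0.350 → slack +0.720/-1.010; half-tol=0.350, Σhalf²=0.270425
Nominal = 52.930. Worst-case = [52.930 - 1.010, 52.930 + 0.720] = [51.920, 53.650]. RSS = √0.270425 = 0.520.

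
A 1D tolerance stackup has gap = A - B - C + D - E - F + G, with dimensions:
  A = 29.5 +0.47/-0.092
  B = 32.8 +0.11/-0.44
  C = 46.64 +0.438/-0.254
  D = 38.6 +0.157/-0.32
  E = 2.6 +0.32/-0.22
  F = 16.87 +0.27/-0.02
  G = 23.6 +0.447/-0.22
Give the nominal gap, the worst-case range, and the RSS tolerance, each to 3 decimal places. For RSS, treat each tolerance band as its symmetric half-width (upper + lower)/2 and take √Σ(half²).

nominal=-7.210 wc=[-8.980,-5.202] rss=0.732

Stack each dimension's contribution:
  +A: nom +29.500 → Σnom=29.500; wc +0.470/-0.092 → slack +0.470/-0.092; half-tol=0.281, Σhalf²=0.078961
  -B: nom -32.800 → Σnom=-3.300; wc +0.440/-0.110 → slack +0.910/-0.202; half-tol=0.275, Σhalf²=0.154586
  -C: nom -46.640 → Σnom=-49.940; wc +0.254/-0.438 → slack +1.164/-0.640; half-tol=0.346, Σhalf²=0.274302
  +D: nom +38.600 → Σnom=-11.340; wc +0.157/-0.320 → slack +1.321/-0.960; half-tol=0.238, Σhalf²=0.331184
  -E: nom -2.600 → Σnom=-13.940; wc +0.220/-0.320 → slack +1.541/-1.280; half-tol=0.270, Σhalf²=0.404084
  -F: nom -16.870 → Σnom=-30.810; wc +0.020/-0.270 → slack +1.561/-1.550; half-tol=0.145, Σhalf²=0.425109
  +G: nom +23.600 → Σnom=-7.210; wc +0.447/-0.220 → slack +2.008/-1.770; half-tol=0.334, Σhalf²=0.536331
Nominal = -7.210. Worst-case = [-7.210 - 1.770, -7.210 + 2.008] = [-8.980, -5.202]. RSS = √0.536331 = 0.732.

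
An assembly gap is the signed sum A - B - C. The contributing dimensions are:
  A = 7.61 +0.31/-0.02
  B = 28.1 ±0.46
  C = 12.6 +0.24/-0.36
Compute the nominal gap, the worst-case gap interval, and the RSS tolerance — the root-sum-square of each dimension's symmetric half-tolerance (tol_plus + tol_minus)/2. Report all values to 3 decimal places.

nominal=-33.090 wc=[-33.810,-31.960] rss=0.573

Stack each dimension's contribution:
  +A: nom +7.610 → Σnom=7.610; wc +0.310/-0.020 → slack +0.310/-0.020; half-tol=0.165, Σhalf²=0.027225
  -B: nom -28.100 → Σnom=-20.490; wc +0.460/-0.460 → slack +0.770/-0.480; half-tol=0.460, Σhalf²=0.238825
  -C: nom -12.600 → Σnom=-33.090; wc +0.360/-0.240 → slack +1.130/-0.720; half-tol=0.300, Σhalf²=0.328825
Nominal = -33.090. Worst-case = [-33.090 - 0.720, -33.090 + 1.130] = [-33.810, -31.960]. RSS = √0.328825 = 0.573.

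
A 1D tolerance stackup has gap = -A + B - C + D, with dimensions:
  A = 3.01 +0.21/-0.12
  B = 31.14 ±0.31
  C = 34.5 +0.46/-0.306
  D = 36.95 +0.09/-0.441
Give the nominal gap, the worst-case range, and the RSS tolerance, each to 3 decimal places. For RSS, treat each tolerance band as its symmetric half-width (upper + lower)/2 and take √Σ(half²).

nominal=30.580 wc=[29.159,31.406] rss=0.584

Stack each dimension's contribution:
  -A: nom -3.010 → Σnom=-3.010; wc +0.120/-0.210 → slack +0.120/-0.210; half-tol=0.165, Σhalf²=0.027225
  +B: nom +31.140 → Σnom=28.130; wc +0.310/-0.310 → slack +0.430/-0.520; half-tol=0.310, Σhalf²=0.123325
  -C: nom -34.500 → Σnom=-6.370; wc +0.306/-0.460 → slack +0.736/-0.980; half-tol=0.383, Σhalf²=0.270014
  +D: nom +36.950 → Σnom=30.580; wc +0.090/-0.441 → slack +0.826/-1.421; half-tol=0.266, Σhalf²=0.340504
Nominal = 30.580. Worst-case = [30.580 - 1.421, 30.580 + 0.826] = [29.159, 31.406]. RSS = √0.340504 = 0.584.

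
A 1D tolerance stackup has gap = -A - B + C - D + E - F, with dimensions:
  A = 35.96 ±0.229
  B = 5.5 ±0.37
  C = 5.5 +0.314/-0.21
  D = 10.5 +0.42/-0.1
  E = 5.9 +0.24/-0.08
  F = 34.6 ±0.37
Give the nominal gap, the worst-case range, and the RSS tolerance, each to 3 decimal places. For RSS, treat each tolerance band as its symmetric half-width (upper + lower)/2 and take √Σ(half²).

nominal=-75.160 wc=[-76.839,-73.537] rss=0.699

Stack each dimension's contribution:
  -A: nom -35.960 → Σnom=-35.960; wc +0.229/-0.229 → slack +0.229/-0.229; half-tol=0.229, Σhalf²=0.052441
  -B: nom -5.500 → Σnom=-41.460; wc +0.370/-0.370 → slack +0.599/-0.599; half-tol=0.370, Σhalf²=0.189341
  +C: nom +5.500 → Σnom=-35.960; wc +0.314/-0.210 → slack +0.913/-0.809; half-tol=0.262, Σhalf²=0.257985
  -D: nom -10.500 → Σnom=-46.460; wc +0.100/-0.420 → slack +1.013/-1.229; half-tol=0.260, Σhalf²=0.325585
  +E: nom +5.900 → Σnom=-40.560; wc +0.240/-0.080 → slack +1.253/-1.309; half-tol=0.160, Σhalf²=0.351185
  -F: nom -34.600 → Σnom=-75.160; wc +0.370/-0.370 → slack +1.623/-1.679; half-tol=0.370, Σhalf²=0.488085
Nominal = -75.160. Worst-case = [-75.160 - 1.679, -75.160 + 1.623] = [-76.839, -73.537]. RSS = √0.488085 = 0.699.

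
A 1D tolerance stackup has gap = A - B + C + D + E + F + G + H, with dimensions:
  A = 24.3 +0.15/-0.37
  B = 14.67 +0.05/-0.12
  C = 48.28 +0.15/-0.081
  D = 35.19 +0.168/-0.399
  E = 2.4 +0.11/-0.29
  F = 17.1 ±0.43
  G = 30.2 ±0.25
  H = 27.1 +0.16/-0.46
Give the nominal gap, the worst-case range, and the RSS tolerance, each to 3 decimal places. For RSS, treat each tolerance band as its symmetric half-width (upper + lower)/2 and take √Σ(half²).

nominal=169.900 wc=[167.570,171.438] rss=0.743

Stack each dimension's contribution:
  +A: nom +24.300 → Σnom=24.300; wc +0.150/-0.370 → slack +0.150/-0.370; half-tol=0.260, Σhalf²=0.067600
  -B: nom -14.670 → Σnom=9.630; wc +0.120/-0.050 → slack +0.270/-0.420; half-tol=0.085, Σhalf²=0.074825
  +C: nom +48.280 → Σnom=57.910; wc +0.150/-0.081 → slack +0.420/-0.501; half-tol=0.115, Σhalf²=0.088165
  +D: nom +35.190 → Σnom=93.100; wc +0.168/-0.399 → slack +0.588/-0.900; half-tol=0.284, Σhalf²=0.168538
  +E: nom +2.400 → Σnom=95.500; wc +0.110/-0.290 → slack +0.698/-1.190; half-tol=0.200, Σhalf²=0.208537
  +F: nom +17.100 → Σnom=112.600; wc +0.430/-0.430 → slack +1.128/-1.620; half-tol=0.430, Σhalf²=0.393437
  +G: nom +30.200 → Σnom=142.800; wc +0.250/-0.250 → slack +1.378/-1.870; half-tol=0.250, Σhalf²=0.455937
  +H: nom +27.100 → Σnom=169.900; wc +0.160/-0.460 → slack +1.538/-2.330; half-tol=0.310, Σhalf²=0.552037
Nominal = 169.900. Worst-case = [169.900 - 2.330, 169.900 + 1.538] = [167.570, 171.438]. RSS = √0.552037 = 0.743.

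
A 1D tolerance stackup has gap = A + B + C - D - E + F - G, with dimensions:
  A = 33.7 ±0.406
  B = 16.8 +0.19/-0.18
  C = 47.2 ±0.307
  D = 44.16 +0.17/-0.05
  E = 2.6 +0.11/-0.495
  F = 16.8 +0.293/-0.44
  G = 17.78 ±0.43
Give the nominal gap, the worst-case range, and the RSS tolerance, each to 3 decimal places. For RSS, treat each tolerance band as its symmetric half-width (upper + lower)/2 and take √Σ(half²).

nominal=49.960 wc=[47.917,52.131] rss=0.846

Stack each dimension's contribution:
  +A: nom +33.700 → Σnom=33.700; wc +0.406/-0.406 → slack +0.406/-0.406; half-tol=0.406, Σhalf²=0.164836
  +B: nom +16.800 → Σnom=50.500; wc +0.190/-0.180 → slack +0.596/-0.586; half-tol=0.185, Σhalf²=0.199061
  +C: nom +47.200 → Σnom=97.700; wc +0.307/-0.307 → slack +0.903/-0.893; half-tol=0.307, Σhalf²=0.293310
  -D: nom -44.160 → Σnom=53.540; wc +0.050/-0.170 → slack +0.953/-1.063; half-tol=0.110, Σhalf²=0.305410
  -E: nom -2.600 → Σnom=50.940; wc +0.495/-0.110 → slack +1.448/-1.173; half-tol=0.302, Σhalf²=0.396916
  +F: nom +16.800 → Σnom=67.740; wc +0.293/-0.440 → slack +1.741/-1.613; half-tol=0.366, Σhalf²=0.531239
  -G: nom -17.780 → Σnom=49.960; wc +0.430/-0.430 → slack +2.171/-2.043; half-tol=0.430, Σhalf²=0.716139
Nominal = 49.960. Worst-case = [49.960 - 2.043, 49.960 + 2.171] = [47.917, 52.131]. RSS = √0.716139 = 0.846.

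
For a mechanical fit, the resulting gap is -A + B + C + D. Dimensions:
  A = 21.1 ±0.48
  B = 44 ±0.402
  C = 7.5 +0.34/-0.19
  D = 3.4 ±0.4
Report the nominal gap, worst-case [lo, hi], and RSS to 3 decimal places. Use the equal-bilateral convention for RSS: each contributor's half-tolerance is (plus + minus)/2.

nominal=33.800 wc=[32.328,35.422] rss=0.789

Stack each dimension's contribution:
  -A: nom -21.100 → Σnom=-21.100; wc +0.480/-0.480 → slack +0.480/-0.480; half-tol=0.480, Σhalf²=0.230400
  +B: nom +44.000 → Σnom=22.900; wc +0.402/-0.402 → slack +0.882/-0.882; half-tol=0.402, Σhalf²=0.392004
  +C: nom +7.500 → Σnom=30.400; wc +0.340/-0.190 → slack +1.222/-1.072; half-tol=0.265, Σhalf²=0.462229
  +D: nom +3.400 → Σnom=33.800; wc +0.400/-0.400 → slack +1.622/-1.472; half-tol=0.400, Σhalf²=0.622229
Nominal = 33.800. Worst-case = [33.800 - 1.472, 33.800 + 1.622] = [32.328, 35.422]. RSS = √0.622229 = 0.789.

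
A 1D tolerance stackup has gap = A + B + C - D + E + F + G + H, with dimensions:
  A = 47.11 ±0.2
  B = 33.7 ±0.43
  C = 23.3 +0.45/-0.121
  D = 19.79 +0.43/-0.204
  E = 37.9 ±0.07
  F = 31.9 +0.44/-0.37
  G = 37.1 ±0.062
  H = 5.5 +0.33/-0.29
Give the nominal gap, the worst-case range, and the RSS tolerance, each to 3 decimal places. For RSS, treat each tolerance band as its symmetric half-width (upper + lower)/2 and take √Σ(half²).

nominal=196.720 wc=[194.747,198.906] rss=0.822

Stack each dimension's contribution:
  +A: nom +47.110 → Σnom=47.110; wc +0.200/-0.200 → slack +0.200/-0.200; half-tol=0.200, Σhalf²=0.040000
  +B: nom +33.700 → Σnom=80.810; wc +0.430/-0.430 → slack +0.630/-0.630; half-tol=0.430, Σhalf²=0.224900
  +C: nom +23.300 → Σnom=104.110; wc +0.450/-0.121 → slack +1.080/-0.751; half-tol=0.285, Σhalf²=0.306410
  -D: nom -19.790 → Σnom=84.320; wc +0.204/-0.430 → slack +1.284/-1.181; half-tol=0.317, Σhalf²=0.406899
  +E: nom +37.900 → Σnom=122.220; wc +0.070/-0.070 → slack +1.354/-1.251; half-tol=0.070, Σhalf²=0.411799
  +F: nom +31.900 → Σnom=154.120; wc +0.440/-0.370 → slack +1.794/-1.621; half-tol=0.405, Σhalf²=0.575824
  +G: nom +37.100 → Σnom=191.220; wc +0.062/-0.062 → slack +1.856/-1.683; half-tol=0.062, Σhalf²=0.579668
  +H: nom +5.500 → Σnom=196.720; wc +0.330/-0.290 → slack +2.186/-1.973; half-tol=0.310, Σhalf²=0.675768
Nominal = 196.720. Worst-case = [196.720 - 1.973, 196.720 + 2.186] = [194.747, 198.906]. RSS = √0.675768 = 0.822.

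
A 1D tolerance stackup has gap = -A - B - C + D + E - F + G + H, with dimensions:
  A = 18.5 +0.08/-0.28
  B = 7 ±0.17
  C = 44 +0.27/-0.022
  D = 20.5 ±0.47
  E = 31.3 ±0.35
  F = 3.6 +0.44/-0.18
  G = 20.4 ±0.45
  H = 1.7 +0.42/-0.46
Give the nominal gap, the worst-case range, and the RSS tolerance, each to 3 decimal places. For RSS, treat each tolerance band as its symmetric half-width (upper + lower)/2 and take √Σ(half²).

Stack each dimension's contribution:
  -A: nom -18.500 → Σnom=-18.500; wc +0.280/-0.080 → slack +0.280/-0.080; half-tol=0.180, Σhalf²=0.032400
  -B: nom -7.000 → Σnom=-25.500; wc +0.170/-0.170 → slack +0.450/-0.250; half-tol=0.170, Σhalf²=0.061300
  -C: nom -44.000 → Σnom=-69.500; wc +0.022/-0.270 → slack +0.472/-0.520; half-tol=0.146, Σhalf²=0.082616
  +D: nom +20.500 → Σnom=-49.000; wc +0.470/-0.470 → slack +0.942/-0.990; half-tol=0.470, Σhalf²=0.303516
  +E: nom +31.300 → Σnom=-17.700; wc +0.350/-0.350 → slack +1.292/-1.340; half-tol=0.350, Σhalf²=0.426016
  -F: nom -3.600 → Σnom=-21.300; wc +0.180/-0.440 → slack +1.472/-1.780; half-tol=0.310, Σhalf²=0.522116
  +G: nom +20.400 → Σnom=-0.900; wc +0.450/-0.450 → slack +1.922/-2.230; half-tol=0.450, Σhalf²=0.724616
  +H: nom +1.700 → Σnom=0.800; wc +0.420/-0.460 → slack +2.342/-2.690; half-tol=0.440, Σhalf²=0.918216
Nominal = 0.800. Worst-case = [0.800 - 2.690, 0.800 + 2.342] = [-1.890, 3.142]. RSS = √0.918216 = 0.958.

nominal=0.800 wc=[-1.890,3.142] rss=0.958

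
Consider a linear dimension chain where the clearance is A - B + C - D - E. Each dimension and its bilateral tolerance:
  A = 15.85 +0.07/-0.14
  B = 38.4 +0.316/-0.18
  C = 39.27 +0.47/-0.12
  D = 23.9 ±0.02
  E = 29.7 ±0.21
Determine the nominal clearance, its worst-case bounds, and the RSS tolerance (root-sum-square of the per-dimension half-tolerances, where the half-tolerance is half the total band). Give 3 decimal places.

nominal=-36.880 wc=[-37.686,-35.930] rss=0.452

Stack each dimension's contribution:
  +A: nom +15.850 → Σnom=15.850; wc +0.070/-0.140 → slack +0.070/-0.140; half-tol=0.105, Σhalf²=0.011025
  -B: nom -38.400 → Σnom=-22.550; wc +0.180/-0.316 → slack +0.250/-0.456; half-tol=0.248, Σhalf²=0.072529
  +C: nom +39.270 → Σnom=16.720; wc +0.470/-0.120 → slack +0.720/-0.576; half-tol=0.295, Σhalf²=0.159554
  -D: nom -23.900 → Σnom=-7.180; wc +0.020/-0.020 → slack +0.740/-0.596; half-tol=0.020, Σhalf²=0.159954
  -E: nom -29.700 → Σnom=-36.880; wc +0.210/-0.210 → slack +0.950/-0.806; half-tol=0.210, Σhalf²=0.204054
Nominal = -36.880. Worst-case = [-36.880 - 0.806, -36.880 + 0.950] = [-37.686, -35.930]. RSS = √0.204054 = 0.452.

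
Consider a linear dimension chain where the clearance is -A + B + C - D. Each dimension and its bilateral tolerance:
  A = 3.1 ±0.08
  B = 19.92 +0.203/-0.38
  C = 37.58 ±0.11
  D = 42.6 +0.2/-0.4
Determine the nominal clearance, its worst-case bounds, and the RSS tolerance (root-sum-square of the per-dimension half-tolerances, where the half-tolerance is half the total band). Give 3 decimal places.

nominal=11.800 wc=[11.030,12.593] rss=0.440

Stack each dimension's contribution:
  -A: nom -3.100 → Σnom=-3.100; wc +0.080/-0.080 → slack +0.080/-0.080; half-tol=0.080, Σhalf²=0.006400
  +B: nom +19.920 → Σnom=16.820; wc +0.203/-0.380 → slack +0.283/-0.460; half-tol=0.291, Σhalf²=0.091372
  +C: nom +37.580 → Σnom=54.400; wc +0.110/-0.110 → slack +0.393/-0.570; half-tol=0.110, Σhalf²=0.103472
  -D: nom -42.600 → Σnom=11.800; wc +0.400/-0.200 → slack +0.793/-0.770; half-tol=0.300, Σhalf²=0.193472
Nominal = 11.800. Worst-case = [11.800 - 0.770, 11.800 + 0.793] = [11.030, 12.593]. RSS = √0.193472 = 0.440.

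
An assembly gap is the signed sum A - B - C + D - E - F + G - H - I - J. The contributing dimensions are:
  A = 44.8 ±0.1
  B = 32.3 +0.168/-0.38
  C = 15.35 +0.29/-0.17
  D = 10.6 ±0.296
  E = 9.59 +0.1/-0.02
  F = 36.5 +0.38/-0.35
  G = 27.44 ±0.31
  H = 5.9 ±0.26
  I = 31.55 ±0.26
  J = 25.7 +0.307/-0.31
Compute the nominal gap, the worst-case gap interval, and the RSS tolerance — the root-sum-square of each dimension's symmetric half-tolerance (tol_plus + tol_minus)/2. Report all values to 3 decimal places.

Stack each dimension's contribution:
  +A: nom +44.800 → Σnom=44.800; wc +0.100/-0.100 → slack +0.100/-0.100; half-tol=0.100, Σhalf²=0.010000
  -B: nom -32.300 → Σnom=12.500; wc +0.380/-0.168 → slack +0.480/-0.268; half-tol=0.274, Σhalf²=0.085076
  -C: nom -15.350 → Σnom=-2.850; wc +0.170/-0.290 → slack +0.650/-0.558; half-tol=0.230, Σhalf²=0.137976
  +D: nom +10.600 → Σnom=7.750; wc +0.296/-0.296 → slack +0.946/-0.854; half-tol=0.296, Σhalf²=0.225592
  -E: nom -9.590 → Σnom=-1.840; wc +0.020/-0.100 → slack +0.966/-0.954; half-tol=0.060, Σhalf²=0.229192
  -F: nom -36.500 → Σnom=-38.340; wc +0.350/-0.380 → slack +1.316/-1.334; half-tol=0.365, Σhalf²=0.362417
  +G: nom +27.440 → Σnom=-10.900; wc +0.310/-0.310 → slack +1.626/-1.644; half-tol=0.310, Σhalf²=0.458517
  -H: nom -5.900 → Σnom=-16.800; wc +0.260/-0.260 → slack +1.886/-1.904; half-tol=0.260, Σhalf²=0.526117
  -I: nom -31.550 → Σnom=-48.350; wc +0.260/-0.260 → slack +2.146/-2.164; half-tol=0.260, Σhalf²=0.593717
  -J: nom -25.700 → Σnom=-74.050; wc +0.310/-0.307 → slack +2.456/-2.471; half-tol=0.308, Σhalf²=0.688889
Nominal = -74.050. Worst-case = [-74.050 - 2.471, -74.050 + 2.456] = [-76.521, -71.594]. RSS = √0.688889 = 0.830.

nominal=-74.050 wc=[-76.521,-71.594] rss=0.830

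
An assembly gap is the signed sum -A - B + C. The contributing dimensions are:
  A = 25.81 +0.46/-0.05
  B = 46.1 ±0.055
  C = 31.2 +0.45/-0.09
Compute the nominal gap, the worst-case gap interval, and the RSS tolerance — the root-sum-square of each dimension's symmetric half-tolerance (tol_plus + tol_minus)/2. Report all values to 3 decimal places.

Stack each dimension's contribution:
  -A: nom -25.810 → Σnom=-25.810; wc +0.050/-0.460 → slack +0.050/-0.460; half-tol=0.255, Σhalf²=0.065025
  -B: nom -46.100 → Σnom=-71.910; wc +0.055/-0.055 → slack +0.105/-0.515; half-tol=0.055, Σhalf²=0.068050
  +C: nom +31.200 → Σnom=-40.710; wc +0.450/-0.090 → slack +0.555/-0.605; half-tol=0.270, Σhalf²=0.140950
Nominal = -40.710. Worst-case = [-40.710 - 0.605, -40.710 + 0.555] = [-41.315, -40.155]. RSS = √0.140950 = 0.375.

nominal=-40.710 wc=[-41.315,-40.155] rss=0.375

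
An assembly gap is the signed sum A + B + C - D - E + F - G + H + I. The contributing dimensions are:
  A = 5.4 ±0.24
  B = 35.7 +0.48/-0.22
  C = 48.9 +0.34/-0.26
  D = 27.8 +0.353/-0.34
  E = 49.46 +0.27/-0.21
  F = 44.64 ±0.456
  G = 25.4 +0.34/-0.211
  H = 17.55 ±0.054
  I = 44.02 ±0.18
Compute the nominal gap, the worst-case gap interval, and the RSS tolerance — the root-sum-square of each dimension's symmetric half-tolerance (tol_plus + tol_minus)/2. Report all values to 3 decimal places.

Stack each dimension's contribution:
  +A: nom +5.400 → Σnom=5.400; wc +0.240/-0.240 → slack +0.240/-0.240; half-tol=0.240, Σhalf²=0.057600
  +B: nom +35.700 → Σnom=41.100; wc +0.480/-0.220 → slack +0.720/-0.460; half-tol=0.350, Σhalf²=0.180100
  +C: nom +48.900 → Σnom=90.000; wc +0.340/-0.260 → slack +1.060/-0.720; half-tol=0.300, Σhalf²=0.270100
  -D: nom -27.800 → Σnom=62.200; wc +0.340/-0.353 → slack +1.400/-1.073; half-tol=0.347, Σhalf²=0.390162
  -E: nom -49.460 → Σnom=12.740; wc +0.210/-0.270 → slack +1.610/-1.343; half-tol=0.240, Σhalf²=0.447762
  +F: nom +44.640 → Σnom=57.380; wc +0.456/-0.456 → slack +2.066/-1.799; half-tol=0.456, Σhalf²=0.655698
  -G: nom -25.400 → Σnom=31.980; wc +0.211/-0.340 → slack +2.277/-2.139; half-tol=0.276, Σhalf²=0.731599
  +H: nom +17.550 → Σnom=49.530; wc +0.054/-0.054 → slack +2.331/-2.193; half-tol=0.054, Σhalf²=0.734515
  +I: nom +44.020 → Σnom=93.550; wc +0.180/-0.180 → slack +2.511/-2.373; half-tol=0.180, Σhalf²=0.766915
Nominal = 93.550. Worst-case = [93.550 - 2.373, 93.550 + 2.511] = [91.177, 96.061]. RSS = √0.766915 = 0.876.

nominal=93.550 wc=[91.177,96.061] rss=0.876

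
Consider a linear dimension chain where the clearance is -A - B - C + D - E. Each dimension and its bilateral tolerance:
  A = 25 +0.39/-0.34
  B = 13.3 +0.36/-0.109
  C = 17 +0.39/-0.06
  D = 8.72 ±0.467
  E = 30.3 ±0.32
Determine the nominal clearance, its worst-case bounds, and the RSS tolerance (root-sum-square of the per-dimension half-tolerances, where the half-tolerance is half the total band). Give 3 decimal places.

Stack each dimension's contribution:
  -A: nom -25.000 → Σnom=-25.000; wc +0.340/-0.390 → slack +0.340/-0.390; half-tol=0.365, Σhalf²=0.133225
  -B: nom -13.300 → Σnom=-38.300; wc +0.109/-0.360 → slack +0.449/-0.750; half-tol=0.234, Σhalf²=0.188215
  -C: nom -17.000 → Σnom=-55.300; wc +0.060/-0.390 → slack +0.509/-1.140; half-tol=0.225, Σhalf²=0.238840
  +D: nom +8.720 → Σnom=-46.580; wc +0.467/-0.467 → slack +0.976/-1.607; half-tol=0.467, Σhalf²=0.456929
  -E: nom -30.300 → Σnom=-76.880; wc +0.320/-0.320 → slack +1.296/-1.927; half-tol=0.320, Σhalf²=0.559329
Nominal = -76.880. Worst-case = [-76.880 - 1.927, -76.880 + 1.296] = [-78.807, -75.584]. RSS = √0.559329 = 0.748.

nominal=-76.880 wc=[-78.807,-75.584] rss=0.748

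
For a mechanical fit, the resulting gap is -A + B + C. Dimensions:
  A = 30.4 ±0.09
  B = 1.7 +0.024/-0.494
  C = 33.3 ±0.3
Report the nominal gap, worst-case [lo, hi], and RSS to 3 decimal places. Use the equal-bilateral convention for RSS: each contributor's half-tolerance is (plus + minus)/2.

nominal=4.600 wc=[3.716,5.014] rss=0.406

Stack each dimension's contribution:
  -A: nom -30.400 → Σnom=-30.400; wc +0.090/-0.090 → slack +0.090/-0.090; half-tol=0.090, Σhalf²=0.008100
  +B: nom +1.700 → Σnom=-28.700; wc +0.024/-0.494 → slack +0.114/-0.584; half-tol=0.259, Σhalf²=0.075181
  +C: nom +33.300 → Σnom=4.600; wc +0.300/-0.300 → slack +0.414/-0.884; half-tol=0.300, Σhalf²=0.165181
Nominal = 4.600. Worst-case = [4.600 - 0.884, 4.600 + 0.414] = [3.716, 5.014]. RSS = √0.165181 = 0.406.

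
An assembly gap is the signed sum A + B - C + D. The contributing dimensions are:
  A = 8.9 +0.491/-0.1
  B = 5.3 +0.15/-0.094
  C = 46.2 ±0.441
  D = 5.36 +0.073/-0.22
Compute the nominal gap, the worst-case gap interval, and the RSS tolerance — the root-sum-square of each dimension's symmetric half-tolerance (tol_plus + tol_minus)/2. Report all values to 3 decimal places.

nominal=-26.640 wc=[-27.495,-25.485] rss=0.564

Stack each dimension's contribution:
  +A: nom +8.900 → Σnom=8.900; wc +0.491/-0.100 → slack +0.491/-0.100; half-tol=0.295, Σhalf²=0.087320
  +B: nom +5.300 → Σnom=14.200; wc +0.150/-0.094 → slack +0.641/-0.194; half-tol=0.122, Σhalf²=0.102204
  -C: nom -46.200 → Σnom=-32.000; wc +0.441/-0.441 → slack +1.082/-0.635; half-tol=0.441, Σhalf²=0.296685
  +D: nom +5.360 → Σnom=-26.640; wc +0.073/-0.220 → slack +1.155/-0.855; half-tol=0.146, Σhalf²=0.318148
Nominal = -26.640. Worst-case = [-26.640 - 0.855, -26.640 + 1.155] = [-27.495, -25.485]. RSS = √0.318148 = 0.564.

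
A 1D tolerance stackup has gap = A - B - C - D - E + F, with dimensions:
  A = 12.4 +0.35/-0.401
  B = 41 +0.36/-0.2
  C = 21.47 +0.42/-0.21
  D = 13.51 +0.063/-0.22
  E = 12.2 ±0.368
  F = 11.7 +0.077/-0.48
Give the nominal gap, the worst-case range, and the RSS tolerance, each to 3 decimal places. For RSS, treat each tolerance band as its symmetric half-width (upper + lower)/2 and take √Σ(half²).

nominal=-64.080 wc=[-66.172,-62.655] rss=0.743

Stack each dimension's contribution:
  +A: nom +12.400 → Σnom=12.400; wc +0.350/-0.401 → slack +0.350/-0.401; half-tol=0.376, Σhalf²=0.141000
  -B: nom -41.000 → Σnom=-28.600; wc +0.200/-0.360 → slack +0.550/-0.761; half-tol=0.280, Σhalf²=0.219400
  -C: nom -21.470 → Σnom=-50.070; wc +0.210/-0.420 → slack +0.760/-1.181; half-tol=0.315, Σhalf²=0.318625
  -D: nom -13.510 → Σnom=-63.580; wc +0.220/-0.063 → slack +0.980/-1.244; half-tol=0.142, Σhalf²=0.338648
  -E: nom -12.200 → Σnom=-75.780; wc +0.368/-0.368 → slack +1.348/-1.612; half-tol=0.368, Σhalf²=0.474072
  +F: nom +11.700 → Σnom=-64.080; wc +0.077/-0.480 → slack +1.425/-2.092; half-tol=0.278, Σhalf²=0.551634
Nominal = -64.080. Worst-case = [-64.080 - 2.092, -64.080 + 1.425] = [-66.172, -62.655]. RSS = √0.551634 = 0.743.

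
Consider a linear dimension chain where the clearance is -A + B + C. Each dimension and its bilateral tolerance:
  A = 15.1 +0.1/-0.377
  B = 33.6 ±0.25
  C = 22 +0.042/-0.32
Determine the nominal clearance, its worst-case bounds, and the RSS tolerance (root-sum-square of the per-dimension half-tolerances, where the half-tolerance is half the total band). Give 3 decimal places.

Stack each dimension's contribution:
  -A: nom -15.100 → Σnom=-15.100; wc +0.377/-0.100 → slack +0.377/-0.100; half-tol=0.238, Σhalf²=0.056882
  +B: nom +33.600 → Σnom=18.500; wc +0.250/-0.250 → slack +0.627/-0.350; half-tol=0.250, Σhalf²=0.119382
  +C: nom +22.000 → Σnom=40.500; wc +0.042/-0.320 → slack +0.669/-0.670; half-tol=0.181, Σhalf²=0.152143
Nominal = 40.500. Worst-case = [40.500 - 0.670, 40.500 + 0.669] = [39.830, 41.169]. RSS = √0.152143 = 0.390.

nominal=40.500 wc=[39.830,41.169] rss=0.390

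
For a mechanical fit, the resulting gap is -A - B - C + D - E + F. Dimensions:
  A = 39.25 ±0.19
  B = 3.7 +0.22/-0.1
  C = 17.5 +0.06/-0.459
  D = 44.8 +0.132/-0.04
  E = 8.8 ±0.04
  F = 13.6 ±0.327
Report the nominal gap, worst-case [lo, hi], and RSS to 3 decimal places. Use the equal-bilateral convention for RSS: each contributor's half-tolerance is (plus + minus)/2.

Stack each dimension's contribution:
  -A: nom -39.250 → Σnom=-39.250; wc +0.190/-0.190 → slack +0.190/-0.190; half-tol=0.190, Σhalf²=0.036100
  -B: nom -3.700 → Σnom=-42.950; wc +0.100/-0.220 → slack +0.290/-0.410; half-tol=0.160, Σhalf²=0.061700
  -C: nom -17.500 → Σnom=-60.450; wc +0.459/-0.060 → slack +0.749/-0.470; half-tol=0.260, Σhalf²=0.129040
  +D: nom +44.800 → Σnom=-15.650; wc +0.132/-0.040 → slack +0.881/-0.510; half-tol=0.086, Σhalf²=0.136436
  -E: nom -8.800 → Σnom=-24.450; wc +0.040/-0.040 → slack +0.921/-0.550; half-tol=0.040, Σhalf²=0.138036
  +F: nom +13.600 → Σnom=-10.850; wc +0.327/-0.327 → slack +1.248/-0.877; half-tol=0.327, Σhalf²=0.244965
Nominal = -10.850. Worst-case = [-10.850 - 0.877, -10.850 + 1.248] = [-11.727, -9.602]. RSS = √0.244965 = 0.495.

nominal=-10.850 wc=[-11.727,-9.602] rss=0.495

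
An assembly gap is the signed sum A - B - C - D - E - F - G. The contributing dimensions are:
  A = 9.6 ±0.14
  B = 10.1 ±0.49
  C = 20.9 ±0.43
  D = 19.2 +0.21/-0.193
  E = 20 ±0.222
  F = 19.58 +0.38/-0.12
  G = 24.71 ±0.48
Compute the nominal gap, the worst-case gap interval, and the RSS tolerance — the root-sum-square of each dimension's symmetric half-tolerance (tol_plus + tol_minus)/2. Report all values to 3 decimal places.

nominal=-104.890 wc=[-107.242,-102.815] rss=0.910

Stack each dimension's contribution:
  +A: nom +9.600 → Σnom=9.600; wc +0.140/-0.140 → slack +0.140/-0.140; half-tol=0.140, Σhalf²=0.019600
  -B: nom -10.100 → Σnom=-0.500; wc +0.490/-0.490 → slack +0.630/-0.630; half-tol=0.490, Σhalf²=0.259700
  -C: nom -20.900 → Σnom=-21.400; wc +0.430/-0.430 → slack +1.060/-1.060; half-tol=0.430, Σhalf²=0.444600
  -D: nom -19.200 → Σnom=-40.600; wc +0.193/-0.210 → slack +1.253/-1.270; half-tol=0.202, Σhalf²=0.485202
  -E: nom -20.000 → Σnom=-60.600; wc +0.222/-0.222 → slack +1.475/-1.492; half-tol=0.222, Σhalf²=0.534486
  -F: nom -19.580 → Σnom=-80.180; wc +0.120/-0.380 → slack +1.595/-1.872; half-tol=0.250, Σhalf²=0.596986
  -G: nom -24.710 → Σnom=-104.890; wc +0.480/-0.480 → slack +2.075/-2.352; half-tol=0.480, Σhalf²=0.827386
Nominal = -104.890. Worst-case = [-104.890 - 2.352, -104.890 + 2.075] = [-107.242, -102.815]. RSS = √0.827386 = 0.910.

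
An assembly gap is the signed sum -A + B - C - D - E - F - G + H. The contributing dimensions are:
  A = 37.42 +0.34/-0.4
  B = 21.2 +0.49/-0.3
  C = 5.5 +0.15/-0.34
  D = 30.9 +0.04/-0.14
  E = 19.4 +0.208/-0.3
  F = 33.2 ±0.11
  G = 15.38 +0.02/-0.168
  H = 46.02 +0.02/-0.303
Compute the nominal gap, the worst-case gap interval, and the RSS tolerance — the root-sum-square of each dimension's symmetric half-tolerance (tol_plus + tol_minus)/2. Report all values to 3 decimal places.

nominal=-74.580 wc=[-76.051,-72.612] rss=0.687

Stack each dimension's contribution:
  -A: nom -37.420 → Σnom=-37.420; wc +0.400/-0.340 → slack +0.400/-0.340; half-tol=0.370, Σhalf²=0.136900
  +B: nom +21.200 → Σnom=-16.220; wc +0.490/-0.300 → slack +0.890/-0.640; half-tol=0.395, Σhalf²=0.292925
  -C: nom -5.500 → Σnom=-21.720; wc +0.340/-0.150 → slack +1.230/-0.790; half-tol=0.245, Σhalf²=0.352950
  -D: nom -30.900 → Σnom=-52.620; wc +0.140/-0.040 → slack +1.370/-0.830; half-tol=0.090, Σhalf²=0.361050
  -E: nom -19.400 → Σnom=-72.020; wc +0.300/-0.208 → slack +1.670/-1.038; half-tol=0.254, Σhalf²=0.425566
  -F: nom -33.200 → Σnom=-105.220; wc +0.110/-0.110 → slack +1.780/-1.148; half-tol=0.110, Σhalf²=0.437666
  -G: nom -15.380 → Σnom=-120.600; wc +0.168/-0.020 → slack +1.948/-1.168; half-tol=0.094, Σhalf²=0.446502
  +H: nom +46.020 → Σnom=-74.580; wc +0.020/-0.303 → slack +1.968/-1.471; half-tol=0.162, Σhalf²=0.472584
Nominal = -74.580. Worst-case = [-74.580 - 1.471, -74.580 + 1.968] = [-76.051, -72.612]. RSS = √0.472584 = 0.687.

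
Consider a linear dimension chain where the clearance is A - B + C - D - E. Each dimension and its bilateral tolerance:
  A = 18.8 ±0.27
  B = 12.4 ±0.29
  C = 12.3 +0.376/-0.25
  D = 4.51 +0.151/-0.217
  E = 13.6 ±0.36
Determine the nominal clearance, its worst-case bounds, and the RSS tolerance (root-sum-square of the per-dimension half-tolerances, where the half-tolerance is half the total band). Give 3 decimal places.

Stack each dimension's contribution:
  +A: nom +18.800 → Σnom=18.800; wc +0.270/-0.270 → slack +0.270/-0.270; half-tol=0.270, Σhalf²=0.072900
  -B: nom -12.400 → Σnom=6.400; wc +0.290/-0.290 → slack +0.560/-0.560; half-tol=0.290, Σhalf²=0.157000
  +C: nom +12.300 → Σnom=18.700; wc +0.376/-0.250 → slack +0.936/-0.810; half-tol=0.313, Σhalf²=0.254969
  -D: nom -4.510 → Σnom=14.190; wc +0.217/-0.151 → slack +1.153/-0.961; half-tol=0.184, Σhalf²=0.288825
  -E: nom -13.600 → Σnom=0.590; wc +0.360/-0.360 → slack +1.513/-1.321; half-tol=0.360, Σhalf²=0.418425
Nominal = 0.590. Worst-case = [0.590 - 1.321, 0.590 + 1.513] = [-0.731, 2.103]. RSS = √0.418425 = 0.647.

nominal=0.590 wc=[-0.731,2.103] rss=0.647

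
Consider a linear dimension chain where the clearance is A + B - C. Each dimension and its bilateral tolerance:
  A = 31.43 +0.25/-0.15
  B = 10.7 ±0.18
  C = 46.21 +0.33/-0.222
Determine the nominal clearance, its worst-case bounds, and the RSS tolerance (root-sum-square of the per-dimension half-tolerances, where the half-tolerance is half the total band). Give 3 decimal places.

nominal=-4.080 wc=[-4.740,-3.428] rss=0.385

Stack each dimension's contribution:
  +A: nom +31.430 → Σnom=31.430; wc +0.250/-0.150 → slack +0.250/-0.150; half-tol=0.200, Σhalf²=0.040000
  +B: nom +10.700 → Σnom=42.130; wc +0.180/-0.180 → slack +0.430/-0.330; half-tol=0.180, Σhalf²=0.072400
  -C: nom -46.210 → Σnom=-4.080; wc +0.222/-0.330 → slack +0.652/-0.660; half-tol=0.276, Σhalf²=0.148576
Nominal = -4.080. Worst-case = [-4.080 - 0.660, -4.080 + 0.652] = [-4.740, -3.428]. RSS = √0.148576 = 0.385.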